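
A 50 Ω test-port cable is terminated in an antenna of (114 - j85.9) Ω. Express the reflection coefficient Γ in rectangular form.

Γ ≈ 0.522 − j0.251

Γ = (Z_L − Z_0)/(Z_L + Z_0) = (64 − j85.9)/(164 − j85.9)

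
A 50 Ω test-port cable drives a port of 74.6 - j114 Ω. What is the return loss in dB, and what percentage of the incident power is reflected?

Γ = (24.6 − j114)/(124.6 − j114), |Γ| = 0.691
RL = −20·log₁₀(0.691) = 3.22 dB
P_refl/P_inc = |Γ|² = 0.477

RL ≈ 3.22 dB; 47.7% of incident power reflected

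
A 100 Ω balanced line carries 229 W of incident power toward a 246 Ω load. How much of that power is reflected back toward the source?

P_reflected ≈ 40.8 W

Γ = (246 − 100)/(246 + 100) = 0.422
|Γ|² = 0.178
P_refl = |Γ|²·P_inc = 40.8 W, P_del = (1 − |Γ|²)·P_inc = 188 W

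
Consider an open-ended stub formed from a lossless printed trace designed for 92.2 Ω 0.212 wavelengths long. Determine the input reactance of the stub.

βl = 2π × 0.212 = 76.3°
tan(βl) = 4.11
For an open-ended stub, Z_in = −jZ_0·cot(βl) = −jZ_0/tan(βl)

X_in ≈ -22.4 Ω (capacitive)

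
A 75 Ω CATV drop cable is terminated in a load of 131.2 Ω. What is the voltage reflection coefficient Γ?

Γ = 0.273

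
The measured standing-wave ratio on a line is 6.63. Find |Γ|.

|Γ| = (S − 1)/(S + 1) = (6.63 − 1)/(6.63 + 1) = 5.63/7.63

|Γ| ≈ 0.738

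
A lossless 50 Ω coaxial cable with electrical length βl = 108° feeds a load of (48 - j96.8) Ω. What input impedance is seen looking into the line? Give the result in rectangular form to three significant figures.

Z_in ≈ 15.1 + j41.6 Ω

tan(βl) = tan(108°) = -3.08
Z_in = Z_0·(Z_L + jZ_0·tanβl)/(Z_0 + jZ_L·tanβl)
     = 50·(48 − j251)/(-248 − j148)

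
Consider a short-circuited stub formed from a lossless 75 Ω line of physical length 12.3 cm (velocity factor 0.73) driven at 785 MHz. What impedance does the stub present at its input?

Z_in ≈ −j29.2 Ω

λ = v/f = 0.73·c / 785 MHz = 0.279 m
βl = 2π·l/λ = 2π × 0.441 = 159°
tan(βl) = -0.389
For a short-circuited stub, Z_in = jZ_0·tan(βl)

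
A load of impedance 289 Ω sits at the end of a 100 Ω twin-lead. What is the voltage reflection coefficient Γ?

Γ = (Z_L − Z_0)/(Z_L + Z_0) = (289 − 100)/(289 + 100) = 189/389

Γ = 0.486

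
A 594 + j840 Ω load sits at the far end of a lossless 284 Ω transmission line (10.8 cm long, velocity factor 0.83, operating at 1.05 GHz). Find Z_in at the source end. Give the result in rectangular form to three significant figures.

Z_in ≈ 170 + j465 Ω

λ = v/f = 0.83·c / 1.05 GHz = 0.237 m
βl = 2π·l/λ = 2π × 0.455 = 164°
tan(βl) = tan(164°) = -0.288
Z_in = Z_0·(Z_L + jZ_0·tanβl)/(Z_0 + jZ_L·tanβl)
     = 284·(594 + j758)/(526 − j171)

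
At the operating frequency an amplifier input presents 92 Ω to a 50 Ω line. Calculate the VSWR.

Γ = (92 − 50)/(92 + 50) = 0.296
VSWR = (1 + 0.296)/(1 − 0.296)

VSWR ≈ 1.84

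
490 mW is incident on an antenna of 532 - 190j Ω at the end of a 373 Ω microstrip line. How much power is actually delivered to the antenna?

P_delivered ≈ 455 mW

|Γ| = |(159 − j190)/(905 − j190)| = 0.268
|Γ|² = 0.0718
P_refl = |Γ|²·P_inc = 35.2 mW, P_del = (1 − |Γ|²)·P_inc = 455 mW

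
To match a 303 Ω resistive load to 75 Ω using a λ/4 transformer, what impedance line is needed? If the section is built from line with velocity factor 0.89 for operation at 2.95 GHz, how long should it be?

Z_qwt = √(Z_0·R_L) = √(75 × 303) = √22720
λ = 0.89·c/f = 0.0905 m, so l = λ/4 = 0.0226 m

Z_qwt ≈ 151 Ω; length ≈ 2.26 cm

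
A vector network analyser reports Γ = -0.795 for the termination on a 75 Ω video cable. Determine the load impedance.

Z_L = Z_0·(1 + Γ)/(1 − Γ) = 75·(0.205)/(1.79)

Z_L ≈ 8.57 Ω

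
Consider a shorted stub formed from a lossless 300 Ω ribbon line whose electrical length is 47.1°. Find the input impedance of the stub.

tan(βl) = 1.08
For a shorted stub, Z_in = jZ_0·tan(βl)

Z_in ≈ +j323 Ω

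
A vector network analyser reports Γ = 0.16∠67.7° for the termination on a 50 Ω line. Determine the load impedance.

Z_L ≈ 53.9 + j16.4 Ω

Z_L = Z_0·(1 + Γ)/(1 − Γ) = 50·(1.06 + j0.148)/(0.939 − j0.148)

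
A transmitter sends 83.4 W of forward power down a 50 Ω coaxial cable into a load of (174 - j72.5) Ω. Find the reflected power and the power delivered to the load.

P_reflected ≈ 31 W; P_delivered ≈ 52.4 W

|Γ| = |(124 − j72.5)/(224 − j72.5)| = 0.61
|Γ|² = 0.372
P_refl = |Γ|²·P_inc = 31 W, P_del = (1 − |Γ|²)·P_inc = 52.4 W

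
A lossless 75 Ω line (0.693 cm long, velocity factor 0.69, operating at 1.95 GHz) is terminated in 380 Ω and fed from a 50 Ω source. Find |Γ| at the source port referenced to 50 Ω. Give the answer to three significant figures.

|Γ| ≈ 0.748

λ = v/f = 0.69·c / 1.95 GHz = 0.106 m
βl = 2π·l/λ = 2π × 0.0653 = 23.5°
tan(βl) = 0.435
Z_in = Z_0·(Z_L + jZ_0·tanβl)/(Z_0 + jZ_L·tanβl) = 77.2 − j137 Ω
Γ_s = (Z_in − Z_s)/(Z_in + Z_s) = (27.2 − j137)/(127 − j137), |Γ_s| = 0.748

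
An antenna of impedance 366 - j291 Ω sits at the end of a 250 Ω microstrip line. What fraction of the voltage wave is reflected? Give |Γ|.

|Γ| ≈ 0.46

Γ = (Z_L − Z_0)/(Z_L + Z_0) = (116 − j291)/(616 − j291)
|Γ| = 313/681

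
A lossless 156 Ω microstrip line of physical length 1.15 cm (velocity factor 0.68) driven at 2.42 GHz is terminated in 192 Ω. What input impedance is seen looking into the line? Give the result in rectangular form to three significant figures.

λ = v/f = 0.68·c / 2.42 GHz = 0.0843 m
βl = 2π·l/λ = 2π × 0.136 = 49.1°
tan(βl) = tan(49.1°) = 1.15
Z_in = Z_0·(Z_L + jZ_0·tanβl)/(Z_0 + jZ_L·tanβl)
     = 156·(192 + j180)/(156 + j222)

Z_in ≈ 148 − j30.7 Ω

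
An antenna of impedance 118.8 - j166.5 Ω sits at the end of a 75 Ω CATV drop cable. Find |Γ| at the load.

|Γ| ≈ 0.674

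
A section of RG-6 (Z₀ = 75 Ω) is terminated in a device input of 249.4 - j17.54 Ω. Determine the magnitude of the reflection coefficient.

|Γ| ≈ 0.54

Γ = (Z_L − Z_0)/(Z_L + Z_0) = (174.4 − j17.54)/(324.4 − j17.54)
|Γ| = 175/325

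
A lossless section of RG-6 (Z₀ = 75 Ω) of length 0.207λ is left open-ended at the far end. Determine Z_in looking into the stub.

Z_in ≈ −j20.8 Ω

βl = 2π × 0.207 = 74.5°
tan(βl) = 3.61
For an open-ended stub, Z_in = −jZ_0·cot(βl) = −jZ_0/tan(βl)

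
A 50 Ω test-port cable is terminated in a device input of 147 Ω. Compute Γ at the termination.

Γ = (Z_L − Z_0)/(Z_L + Z_0) = (147 − 50)/(147 + 50) = 97/197

Γ = 0.492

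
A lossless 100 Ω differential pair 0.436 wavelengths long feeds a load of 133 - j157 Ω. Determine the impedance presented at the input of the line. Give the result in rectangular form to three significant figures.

βl = 2π × 0.436 = 157°
tan(βl) = tan(157°) = -0.425
Z_in = Z_0·(Z_L + jZ_0·tanβl)/(Z_0 + jZ_L·tanβl)
     = 100·(133 − j200)/(33.2 − j56.6)

Z_in ≈ 365 + j20.8 Ω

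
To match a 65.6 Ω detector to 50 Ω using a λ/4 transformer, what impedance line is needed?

Z_qwt ≈ 57.3 Ω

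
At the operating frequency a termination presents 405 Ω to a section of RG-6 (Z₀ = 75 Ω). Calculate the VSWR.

VSWR ≈ 5.4

Γ = (405 − 75)/(405 + 75) = 0.688
VSWR = (1 + 0.688)/(1 − 0.688)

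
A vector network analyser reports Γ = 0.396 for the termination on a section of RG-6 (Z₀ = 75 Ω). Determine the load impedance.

Z_L ≈ 173 Ω

Z_L = Z_0·(1 + Γ)/(1 − Γ) = 75·(1.4)/(0.604)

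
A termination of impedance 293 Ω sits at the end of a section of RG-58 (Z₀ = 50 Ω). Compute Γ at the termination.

Γ = (Z_L − Z_0)/(Z_L + Z_0) = (293 − 50)/(293 + 50) = 243/343

Γ = 0.708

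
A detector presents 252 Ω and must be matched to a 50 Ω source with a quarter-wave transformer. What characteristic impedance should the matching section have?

Z_qwt ≈ 112 Ω

Z_qwt = √(Z_0·R_L) = √(50 × 252) = √12600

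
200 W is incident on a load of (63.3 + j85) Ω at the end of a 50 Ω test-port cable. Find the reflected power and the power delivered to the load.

P_reflected ≈ 73.8 W; P_delivered ≈ 126 W

|Γ| = |(13.3 + j85)/(113.3 + j85)| = 0.607
|Γ|² = 0.369
P_refl = |Γ|²·P_inc = 73.8 W, P_del = (1 − |Γ|²)·P_inc = 126 W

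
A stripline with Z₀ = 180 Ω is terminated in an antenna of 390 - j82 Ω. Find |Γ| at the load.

Γ = (Z_L − Z_0)/(Z_L + Z_0) = (210 − j82)/(570 − j82)
|Γ| = 225/576

|Γ| ≈ 0.391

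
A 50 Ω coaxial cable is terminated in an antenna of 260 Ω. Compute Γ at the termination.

Γ = (Z_L − Z_0)/(Z_L + Z_0) = (260 − 50)/(260 + 50) = 210/310

Γ = 0.677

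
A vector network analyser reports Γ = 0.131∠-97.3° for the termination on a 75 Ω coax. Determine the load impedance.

Z_L = Z_0·(1 + Γ)/(1 − Γ) = 75·(0.983 − j0.13)/(1.02 + j0.13)

Z_L ≈ 70.2 − j18.6 Ω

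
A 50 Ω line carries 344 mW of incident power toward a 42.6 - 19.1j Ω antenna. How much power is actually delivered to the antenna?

|Γ| = |(-7.4 − j19.1)/(92.6 − j19.1)| = 0.217
|Γ|² = 0.0469
P_refl = |Γ|²·P_inc = 16.1 mW, P_del = (1 − |Γ|²)·P_inc = 328 mW

P_delivered ≈ 328 mW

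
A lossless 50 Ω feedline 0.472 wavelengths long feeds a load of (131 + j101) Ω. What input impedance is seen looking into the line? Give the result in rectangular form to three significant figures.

Z_in ≈ 65.5 + j90.2 Ω

βl = 2π × 0.472 = 170°
tan(βl) = tan(170°) = -0.178
Z_in = Z_0·(Z_L + jZ_0·tanβl)/(Z_0 + jZ_L·tanβl)
     = 50·(131 + j92.1)/(68 − j23.3)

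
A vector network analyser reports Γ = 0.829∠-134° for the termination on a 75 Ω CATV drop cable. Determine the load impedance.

Z_L = Z_0·(1 + Γ)/(1 − Γ) = 75·(0.424 − j0.596)/(1.58 + j0.596)

Z_L ≈ 8.26 − j31.5 Ω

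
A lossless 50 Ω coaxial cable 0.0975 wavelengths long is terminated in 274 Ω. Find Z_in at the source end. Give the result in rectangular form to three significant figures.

Z_in ≈ 25.9 − j64.4 Ω

βl = 2π × 0.0975 = 35.1°
tan(βl) = tan(35.1°) = 0.703
Z_in = Z_0·(Z_L + jZ_0·tanβl)/(Z_0 + jZ_L·tanβl)
     = 50·(274 + j35.1)/(50 + j193)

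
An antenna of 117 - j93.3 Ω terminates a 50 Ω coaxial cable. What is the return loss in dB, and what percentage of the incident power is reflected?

RL ≈ 4.43 dB; 36.1% of incident power reflected

Γ = (67 − j93.3)/(167 − j93.3), |Γ| = 0.6
RL = −20·log₁₀(0.6) = 4.43 dB
P_refl/P_inc = |Γ|² = 0.361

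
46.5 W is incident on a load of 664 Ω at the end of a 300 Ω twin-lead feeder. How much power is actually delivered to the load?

P_delivered ≈ 39.9 W

Γ = (664 − 300)/(664 + 300) = 0.378
|Γ|² = 0.143
P_refl = |Γ|²·P_inc = 6.63 W, P_del = (1 − |Γ|²)·P_inc = 39.9 W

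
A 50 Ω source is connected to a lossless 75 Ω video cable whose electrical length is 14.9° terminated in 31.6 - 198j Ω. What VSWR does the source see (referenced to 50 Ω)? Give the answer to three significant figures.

tan(βl) = 0.266
Z_in = Z_0·(Z_L + jZ_0·tanβl)/(Z_0 + jZ_L·tanβl) = 11.6 − j105 Ω
Γ_s = (Z_in − Z_s)/(Z_in + Z_s) = (-38.4 − j105)/(61.6 − j105), |Γ_s| = 0.919
VSWR = (1 + |Γ_s|)/(1 − |Γ_s|)

VSWR ≈ 23.6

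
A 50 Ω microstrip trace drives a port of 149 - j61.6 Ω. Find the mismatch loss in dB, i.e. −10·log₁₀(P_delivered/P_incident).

Γ = (99 − j61.6)/(199 − j61.6), |Γ| = 0.56
|Γ|² = 0.313, so P_del/P_inc = 1 − |Γ|² = 0.687
ML = −10·log₁₀(1 − |Γ|²)

mismatch loss ≈ 1.63 dB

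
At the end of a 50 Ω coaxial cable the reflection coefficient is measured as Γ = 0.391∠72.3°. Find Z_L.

Z_L ≈ 46.3 + j40.7 Ω

Z_L = Z_0·(1 + Γ)/(1 − Γ) = 50·(1.12 + j0.372)/(0.881 − j0.372)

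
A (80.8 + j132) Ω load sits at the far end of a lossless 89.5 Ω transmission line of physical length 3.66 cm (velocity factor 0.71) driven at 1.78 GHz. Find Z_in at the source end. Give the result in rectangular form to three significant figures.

Z_in ≈ 21.8 − j11.7 Ω

λ = v/f = 0.71·c / 1.78 GHz = 0.12 m
βl = 2π·l/λ = 2π × 0.306 = 110°
tan(βl) = tan(110°) = -2.73
Z_in = Z_0·(Z_L + jZ_0·tanβl)/(Z_0 + jZ_L·tanβl)
     = 89.5·(80.8 − j112)/(450 − j221)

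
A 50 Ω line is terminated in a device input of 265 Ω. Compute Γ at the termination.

Γ = 0.683

Γ = (Z_L − Z_0)/(Z_L + Z_0) = (265 − 50)/(265 + 50) = 215/315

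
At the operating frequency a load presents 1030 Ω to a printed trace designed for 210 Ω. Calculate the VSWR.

VSWR ≈ 4.9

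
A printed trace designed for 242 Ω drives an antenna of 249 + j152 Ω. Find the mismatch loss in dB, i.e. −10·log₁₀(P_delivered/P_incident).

mismatch loss ≈ 0.398 dB

Γ = (7 + j152)/(491 + j152), |Γ| = 0.296
|Γ|² = 0.0876, so P_del/P_inc = 1 − |Γ|² = 0.912
ML = −10·log₁₀(1 − |Γ|²)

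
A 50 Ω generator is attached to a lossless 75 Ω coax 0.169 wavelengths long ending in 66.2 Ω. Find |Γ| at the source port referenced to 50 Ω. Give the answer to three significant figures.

|Γ| ≈ 0.237

βl = 2π × 0.169 = 60.8°
tan(βl) = 1.79
Z_in = Z_0·(Z_L + jZ_0·tanβl)/(Z_0 + jZ_L·tanβl) = 79.6 + j8.48 Ω
Γ_s = (Z_in − Z_s)/(Z_in + Z_s) = (29.6 + j8.48)/(130 + j8.48), |Γ_s| = 0.237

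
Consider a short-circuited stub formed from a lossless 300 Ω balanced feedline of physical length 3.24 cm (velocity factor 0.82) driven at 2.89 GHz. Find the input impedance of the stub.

λ = v/f = 0.82·c / 2.89 GHz = 0.0851 m
βl = 2π·l/λ = 2π × 0.381 = 137°
tan(βl) = -0.932
For a short-circuited stub, Z_in = jZ_0·tan(βl)

Z_in ≈ −j279 Ω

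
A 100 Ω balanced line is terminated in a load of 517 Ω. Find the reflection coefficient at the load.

Γ = (Z_L − Z_0)/(Z_L + Z_0) = (517 − 100)/(517 + 100) = 417/617

Γ = 0.676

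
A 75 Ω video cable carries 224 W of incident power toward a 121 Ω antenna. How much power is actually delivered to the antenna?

Γ = (121 − 75)/(121 + 75) = 0.235
|Γ|² = 0.0551
P_refl = |Γ|²·P_inc = 12.3 W, P_del = (1 − |Γ|²)·P_inc = 212 W

P_delivered ≈ 212 W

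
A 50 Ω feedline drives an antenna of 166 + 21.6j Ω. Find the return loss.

RL ≈ 5.3 dB

Γ = (116 + j21.6)/(216 + j21.6), |Γ| = 0.544
RL = −20·log₁₀|Γ| = −20·log₁₀(0.544)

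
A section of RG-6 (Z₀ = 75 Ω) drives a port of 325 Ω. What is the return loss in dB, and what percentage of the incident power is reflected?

RL ≈ 4.08 dB; 39.1% of incident power reflected

Γ = (325 − 75)/(325 + 75) = 0.625
RL = −20·log₁₀(0.625) = 4.08 dB
P_refl/P_inc = |Γ|² = 0.391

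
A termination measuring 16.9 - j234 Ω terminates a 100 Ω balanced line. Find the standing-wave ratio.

Γ = (Z_L − Z_0)/(Z_L + Z_0) = (-83.1 − j234)/(116.9 − j234)
|Γ| = 248/262 = 0.949
VSWR = (1 + |Γ|)/(1 − |Γ|) = 1.95/0.0507

VSWR ≈ 38.5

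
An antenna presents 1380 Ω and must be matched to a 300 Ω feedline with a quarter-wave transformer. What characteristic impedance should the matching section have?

Z_qwt ≈ 643 Ω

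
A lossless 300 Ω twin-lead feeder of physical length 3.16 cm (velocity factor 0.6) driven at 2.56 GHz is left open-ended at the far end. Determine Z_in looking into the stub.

λ = v/f = 0.6·c / 2.56 GHz = 0.0703 m
βl = 2π·l/λ = 2π × 0.449 = 162°
tan(βl) = -0.329
For an open-ended stub, Z_in = −jZ_0·cot(βl) = −jZ_0/tan(βl)

Z_in ≈ +j912 Ω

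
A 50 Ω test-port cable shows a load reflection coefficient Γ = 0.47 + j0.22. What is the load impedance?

Z_L = Z_0·(1 + Γ)/(1 − Γ) = 50·(1.47 + j0.22)/(0.53 − j0.22)

Z_L ≈ 111 + j66.8 Ω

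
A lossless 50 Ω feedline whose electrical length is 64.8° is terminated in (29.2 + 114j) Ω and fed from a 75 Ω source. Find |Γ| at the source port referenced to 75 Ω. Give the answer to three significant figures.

tan(βl) = 2.13
Z_in = Z_0·(Z_L + jZ_0·tanβl)/(Z_0 + jZ_L·tanβl) = 9.87 − j54.1 Ω
Γ_s = (Z_in − Z_s)/(Z_in + Z_s) = (-65.1 − j54.1)/(84.9 − j54.1), |Γ_s| = 0.841

|Γ| ≈ 0.841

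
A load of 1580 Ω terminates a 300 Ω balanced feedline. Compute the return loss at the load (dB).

RL ≈ 3.34 dB

Γ = (1580 − 300)/(1580 + 300) = 0.681
RL = −20·log₁₀|Γ| = −20·log₁₀(0.681)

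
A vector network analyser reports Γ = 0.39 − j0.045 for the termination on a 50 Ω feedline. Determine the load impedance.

Z_L = Z_0·(1 + Γ)/(1 − Γ) = 50·(1.39 − j0.045)/(0.61 + j0.045)

Z_L ≈ 113 − j12 Ω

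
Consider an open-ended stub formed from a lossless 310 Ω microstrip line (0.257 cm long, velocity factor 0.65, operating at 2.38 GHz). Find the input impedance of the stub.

Z_in ≈ −j1550 Ω

λ = v/f = 0.65·c / 2.38 GHz = 0.0819 m
βl = 2π·l/λ = 2π × 0.0314 = 11.3°
tan(βl) = 0.2
For an open-ended stub, Z_in = −jZ_0·cot(βl) = −jZ_0/tan(βl)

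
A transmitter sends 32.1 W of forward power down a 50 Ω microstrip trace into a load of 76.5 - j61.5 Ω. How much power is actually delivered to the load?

|Γ| = |(26.5 − j61.5)/(126.5 − j61.5)| = 0.476
|Γ|² = 0.227
P_refl = |Γ|²·P_inc = 7.28 W, P_del = (1 − |Γ|²)·P_inc = 24.8 W

P_delivered ≈ 24.8 W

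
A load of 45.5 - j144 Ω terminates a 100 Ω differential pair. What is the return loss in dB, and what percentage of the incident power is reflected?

RL ≈ 2.47 dB; 56.6% of incident power reflected

Γ = (-54.5 − j144)/(145.5 − j144), |Γ| = 0.752
RL = −20·log₁₀(0.752) = 2.47 dB
P_refl/P_inc = |Γ|² = 0.566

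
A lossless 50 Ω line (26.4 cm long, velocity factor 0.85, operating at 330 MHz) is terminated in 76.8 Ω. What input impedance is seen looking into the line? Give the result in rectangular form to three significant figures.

Z_in ≈ 39.3 + j15.9 Ω

λ = v/f = 0.85·c / 330 MHz = 0.773 m
βl = 2π·l/λ = 2π × 0.342 = 123°
tan(βl) = tan(123°) = -1.54
Z_in = Z_0·(Z_L + jZ_0·tanβl)/(Z_0 + jZ_L·tanβl)
     = 50·(76.8 − j77)/(50 − j118)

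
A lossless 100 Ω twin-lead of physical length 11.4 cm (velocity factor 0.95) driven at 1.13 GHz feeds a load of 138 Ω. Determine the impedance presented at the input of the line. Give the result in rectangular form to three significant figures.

Z_in ≈ 128 + j23.8 Ω

λ = v/f = 0.95·c / 1.13 GHz = 0.252 m
βl = 2π·l/λ = 2π × 0.452 = 163°
tan(βl) = tan(163°) = -0.311
Z_in = Z_0·(Z_L + jZ_0·tanβl)/(Z_0 + jZ_L·tanβl)
     = 100·(138 − j31.1)/(100 − j42.9)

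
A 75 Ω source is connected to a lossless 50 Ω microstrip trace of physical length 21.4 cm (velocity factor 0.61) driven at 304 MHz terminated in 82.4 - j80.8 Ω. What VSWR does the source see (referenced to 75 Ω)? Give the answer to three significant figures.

VSWR ≈ 3.33

λ = v/f = 0.61·c / 304 MHz = 0.602 m
βl = 2π·l/λ = 2π × 0.355 = 128°
tan(βl) = -1.28
Z_in = Z_0·(Z_L + jZ_0·tanβl)/(Z_0 + jZ_L·tanβl) = 38.9 + j58.7 Ω
Γ_s = (Z_in − Z_s)/(Z_in + Z_s) = (-36.1 + j58.7)/(114 + j58.7), |Γ_s| = 0.538
VSWR = (1 + |Γ_s|)/(1 − |Γ_s|)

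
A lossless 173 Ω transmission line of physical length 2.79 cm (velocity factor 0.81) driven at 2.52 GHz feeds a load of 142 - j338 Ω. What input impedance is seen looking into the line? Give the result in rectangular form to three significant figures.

Z_in ≈ 42.3 + j131 Ω

λ = v/f = 0.81·c / 2.52 GHz = 0.0964 m
βl = 2π·l/λ = 2π × 0.289 = 104°
tan(βl) = tan(104°) = -3.96
Z_in = Z_0·(Z_L + jZ_0·tanβl)/(Z_0 + jZ_L·tanβl)
     = 173·(142 − j1020)/(-1170 − j563)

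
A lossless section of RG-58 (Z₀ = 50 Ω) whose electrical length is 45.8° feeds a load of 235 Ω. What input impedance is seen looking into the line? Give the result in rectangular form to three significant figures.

tan(βl) = tan(45.8°) = 1.03
Z_in = Z_0·(Z_L + jZ_0·tanβl)/(Z_0 + jZ_L·tanβl)
     = 50·(235 + j51.4)/(50 + j242)

Z_in ≈ 19.8 − j44.5 Ω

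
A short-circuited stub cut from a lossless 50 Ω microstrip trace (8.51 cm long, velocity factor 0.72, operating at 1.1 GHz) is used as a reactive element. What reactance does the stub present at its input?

λ = v/f = 0.72·c / 1.1 GHz = 0.196 m
βl = 2π·l/λ = 2π × 0.433 = 156°
tan(βl) = -0.445
For a short-circuited stub, Z_in = jZ_0·tan(βl)

X_in ≈ -22.2 Ω (capacitive)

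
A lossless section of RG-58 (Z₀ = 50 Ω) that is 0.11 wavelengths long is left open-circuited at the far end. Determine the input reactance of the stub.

βl = 2π × 0.11 = 39.6°
tan(βl) = 0.827
For an open-circuited stub, Z_in = −jZ_0·cot(βl) = −jZ_0/tan(βl)

X_in ≈ -60.4 Ω (capacitive)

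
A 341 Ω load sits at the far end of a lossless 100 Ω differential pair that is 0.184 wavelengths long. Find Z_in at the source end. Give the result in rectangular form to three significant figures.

βl = 2π × 0.184 = 66.2°
tan(βl) = tan(66.2°) = 2.27
Z_in = Z_0·(Z_L + jZ_0·tanβl)/(Z_0 + jZ_L·tanβl)
     = 100·(341 + j227)/(100 + j775)

Z_in ≈ 34.4 − j39.6 Ω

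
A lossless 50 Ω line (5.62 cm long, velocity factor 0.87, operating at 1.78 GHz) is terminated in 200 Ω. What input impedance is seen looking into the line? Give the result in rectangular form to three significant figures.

Z_in ≈ 25.9 + j48.3 Ω

λ = v/f = 0.87·c / 1.78 GHz = 0.147 m
βl = 2π·l/λ = 2π × 0.383 = 138°
tan(βl) = tan(138°) = -0.901
Z_in = Z_0·(Z_L + jZ_0·tanβl)/(Z_0 + jZ_L·tanβl)
     = 50·(200 − j45.1)/(50 − j180)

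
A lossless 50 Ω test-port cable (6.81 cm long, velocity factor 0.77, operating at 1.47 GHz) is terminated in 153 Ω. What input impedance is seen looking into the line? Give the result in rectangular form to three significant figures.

Z_in ≈ 64.2 + j65.2 Ω

λ = v/f = 0.77·c / 1.47 GHz = 0.157 m
βl = 2π·l/λ = 2π × 0.433 = 156°
tan(βl) = tan(156°) = -0.445
Z_in = Z_0·(Z_L + jZ_0·tanβl)/(Z_0 + jZ_L·tanβl)
     = 50·(153 − j22.3)/(50 − j68.1)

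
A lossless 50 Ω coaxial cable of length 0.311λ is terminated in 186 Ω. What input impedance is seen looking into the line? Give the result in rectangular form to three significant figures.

βl = 2π × 0.311 = 112°
tan(βl) = tan(112°) = -2.48
Z_in = Z_0·(Z_L + jZ_0·tanβl)/(Z_0 + jZ_L·tanβl)
     = 50·(186 − j124)/(50 − j461)

Z_in ≈ 15.4 + j18.5 Ω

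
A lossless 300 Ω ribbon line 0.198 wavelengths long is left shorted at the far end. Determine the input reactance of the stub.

X_in ≈ 885 Ω (inductive)

βl = 2π × 0.198 = 71.3°
tan(βl) = 2.95
For a shorted stub, Z_in = jZ_0·tan(βl)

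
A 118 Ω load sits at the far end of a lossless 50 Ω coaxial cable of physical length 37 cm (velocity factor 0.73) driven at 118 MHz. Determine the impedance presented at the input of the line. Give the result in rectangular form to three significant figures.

Z_in ≈ 23 − j13.3 Ω

λ = v/f = 0.73·c / 118 MHz = 1.86 m
βl = 2π·l/λ = 2π × 0.199 = 71.8°
tan(βl) = tan(71.8°) = 3.04
Z_in = Z_0·(Z_L + jZ_0·tanβl)/(Z_0 + jZ_L·tanβl)
     = 50·(118 + j152)/(50 + j358)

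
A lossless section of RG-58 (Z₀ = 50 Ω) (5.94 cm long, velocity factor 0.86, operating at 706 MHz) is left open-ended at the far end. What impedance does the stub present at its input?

Z_in ≈ −j30.6 Ω

λ = v/f = 0.86·c / 706 MHz = 0.365 m
βl = 2π·l/λ = 2π × 0.163 = 58.5°
tan(βl) = 1.63
For an open-ended stub, Z_in = −jZ_0·cot(βl) = −jZ_0/tan(βl)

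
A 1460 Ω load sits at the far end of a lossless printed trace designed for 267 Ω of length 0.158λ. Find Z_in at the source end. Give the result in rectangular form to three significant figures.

Z_in ≈ 68.6 − j166 Ω

βl = 2π × 0.158 = 56.9°
tan(βl) = tan(56.9°) = 1.53
Z_in = Z_0·(Z_L + jZ_0·tanβl)/(Z_0 + jZ_L·tanβl)
     = 267·(1460 + j409)/(267 + j2240)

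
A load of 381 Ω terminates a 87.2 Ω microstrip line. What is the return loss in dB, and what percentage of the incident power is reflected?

RL ≈ 4.05 dB; 39.4% of incident power reflected

Γ = (381 − 87.2)/(381 + 87.2) = 0.628
RL = −20·log₁₀(0.628) = 4.05 dB
P_refl/P_inc = |Γ|² = 0.394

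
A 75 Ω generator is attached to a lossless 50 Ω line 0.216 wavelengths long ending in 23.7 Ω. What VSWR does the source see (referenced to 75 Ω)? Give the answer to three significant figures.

VSWR ≈ 1.52

βl = 2π × 0.216 = 77.8°
tan(βl) = 4.61
Z_in = Z_0·(Z_L + jZ_0·tanβl)/(Z_0 + jZ_L·tanβl) = 91.3 + j30.9 Ω
Γ_s = (Z_in − Z_s)/(Z_in + Z_s) = (16.3 + j30.9)/(166 + j30.9), |Γ_s| = 0.207
VSWR = (1 + |Γ_s|)/(1 − |Γ_s|)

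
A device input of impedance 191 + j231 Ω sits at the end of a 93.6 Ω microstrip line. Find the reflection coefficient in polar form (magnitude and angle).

Γ = (Z_L − Z_0)/(Z_L + Z_0) = (97.4 + j231)/(284.6 + j231)
|Γ| = 251/367 = 0.684

Γ ≈ 0.684 ∠ 28.1°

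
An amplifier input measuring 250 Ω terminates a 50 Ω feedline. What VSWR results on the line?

VSWR ≈ 5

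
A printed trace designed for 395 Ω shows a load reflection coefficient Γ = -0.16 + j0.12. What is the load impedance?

Z_L ≈ 279 + j69.7 Ω

Z_L = Z_0·(1 + Γ)/(1 − Γ) = 395·(0.84 + j0.12)/(1.16 − j0.12)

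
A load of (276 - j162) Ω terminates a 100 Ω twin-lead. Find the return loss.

Γ = (176 − j162)/(376 − j162), |Γ| = 0.584
RL = −20·log₁₀|Γ| = −20·log₁₀(0.584)

RL ≈ 4.67 dB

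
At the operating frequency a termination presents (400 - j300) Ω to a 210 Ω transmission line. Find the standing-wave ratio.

VSWR ≈ 3.19

Γ = (Z_L − Z_0)/(Z_L + Z_0) = (190 − j300)/(610 − j300)
|Γ| = 355/680 = 0.522
VSWR = (1 + |Γ|)/(1 − |Γ|) = 1.52/0.478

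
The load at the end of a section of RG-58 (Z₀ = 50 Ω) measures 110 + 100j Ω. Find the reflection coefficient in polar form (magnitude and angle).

Γ = (Z_L − Z_0)/(Z_L + Z_0) = (60 + j100)/(160 + j100)
|Γ| = 117/189 = 0.618

Γ ≈ 0.618 ∠ 27°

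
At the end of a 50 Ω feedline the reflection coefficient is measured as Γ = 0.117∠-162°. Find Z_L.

Z_L = Z_0·(1 + Γ)/(1 − Γ) = 50·(0.889 − j0.0362)/(1.11 + j0.0362)

Z_L ≈ 39.9 − j2.92 Ω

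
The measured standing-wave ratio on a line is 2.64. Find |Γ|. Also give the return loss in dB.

|Γ| = (S − 1)/(S + 1) = (2.64 − 1)/(2.64 + 1) = 1.64/3.64
RL = −20·log₁₀|Γ| = −20·log₁₀(0.451)

|Γ| ≈ 0.451; return loss ≈ 6.93 dB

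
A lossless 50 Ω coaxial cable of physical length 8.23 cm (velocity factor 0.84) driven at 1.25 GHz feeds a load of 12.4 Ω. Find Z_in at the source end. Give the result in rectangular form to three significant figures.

Z_in ≈ 17.2 − j29.7 Ω

λ = v/f = 0.84·c / 1.25 GHz = 0.202 m
βl = 2π·l/λ = 2π × 0.408 = 147°
tan(βl) = tan(147°) = -0.65
Z_in = Z_0·(Z_L + jZ_0·tanβl)/(Z_0 + jZ_L·tanβl)
     = 50·(12.4 − j32.5)/(50 − j8.06)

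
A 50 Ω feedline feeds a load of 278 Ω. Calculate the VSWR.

VSWR ≈ 5.56

Γ = (278 − 50)/(278 + 50) = 0.695
VSWR = (1 + 0.695)/(1 − 0.695)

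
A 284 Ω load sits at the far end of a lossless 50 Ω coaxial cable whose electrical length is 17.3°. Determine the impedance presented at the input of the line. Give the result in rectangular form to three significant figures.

Z_in ≈ 75.4 − j118 Ω

tan(βl) = tan(17.3°) = 0.311
Z_in = Z_0·(Z_L + jZ_0·tanβl)/(Z_0 + jZ_L·tanβl)
     = 50·(284 + j15.6)/(50 + j88.5)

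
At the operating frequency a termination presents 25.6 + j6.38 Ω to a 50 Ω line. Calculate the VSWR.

VSWR ≈ 2

Γ = (Z_L − Z_0)/(Z_L + Z_0) = (-24.4 + j6.38)/(75.6 + j6.38)
|Γ| = 25.2/75.9 = 0.332
VSWR = (1 + |Γ|)/(1 − |Γ|) = 1.33/0.668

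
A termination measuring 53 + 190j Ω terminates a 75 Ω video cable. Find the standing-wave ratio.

VSWR ≈ 11.1

Γ = (Z_L − Z_0)/(Z_L + Z_0) = (-22 + j190)/(128 + j190)
|Γ| = 191/229 = 0.835
VSWR = (1 + |Γ|)/(1 − |Γ|) = 1.83/0.165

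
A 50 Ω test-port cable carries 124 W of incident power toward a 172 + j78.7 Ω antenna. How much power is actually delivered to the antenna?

|Γ| = |(122 + j78.7)/(222 + j78.7)| = 0.616
|Γ|² = 0.38
P_refl = |Γ|²·P_inc = 47.1 W, P_del = (1 − |Γ|²)·P_inc = 76.9 W

P_delivered ≈ 76.9 W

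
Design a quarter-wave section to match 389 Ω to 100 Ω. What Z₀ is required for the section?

Z_qwt ≈ 197 Ω

Z_qwt = √(Z_0·R_L) = √(100 × 389) = √38900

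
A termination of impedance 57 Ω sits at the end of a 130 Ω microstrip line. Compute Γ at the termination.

Γ = -0.39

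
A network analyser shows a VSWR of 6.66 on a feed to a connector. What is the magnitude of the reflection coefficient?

|Γ| = (S − 1)/(S + 1) = (6.66 − 1)/(6.66 + 1) = 5.66/7.66

|Γ| ≈ 0.739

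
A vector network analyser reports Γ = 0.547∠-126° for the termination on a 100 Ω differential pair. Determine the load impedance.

Z_L = Z_0·(1 + Γ)/(1 − Γ) = 100·(0.678 − j0.443)/(1.32 + j0.443)

Z_L ≈ 36.1 − j45.6 Ω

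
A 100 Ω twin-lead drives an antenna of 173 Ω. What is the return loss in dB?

Γ = (173 − 100)/(173 + 100) = 0.267
RL = −20·log₁₀|Γ| = −20·log₁₀(0.267)

RL ≈ 11.5 dB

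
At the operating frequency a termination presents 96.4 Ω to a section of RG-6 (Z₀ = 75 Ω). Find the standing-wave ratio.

For a purely resistive load, VSWR = R_L/Z_0 or Z_0/R_L (whichever > 1) = 96.4/75

VSWR ≈ 1.29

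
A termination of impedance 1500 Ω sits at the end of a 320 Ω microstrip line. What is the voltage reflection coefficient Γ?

Γ = (Z_L − Z_0)/(Z_L + Z_0) = (1500 − 320)/(1500 + 320) = 1180/1820

Γ = 0.648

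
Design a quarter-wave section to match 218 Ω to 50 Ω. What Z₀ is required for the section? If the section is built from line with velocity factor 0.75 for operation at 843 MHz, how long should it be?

Z_qwt = √(Z_0·R_L) = √(50 × 218) = √10900
λ = 0.75·c/f = 0.267 m, so l = λ/4 = 0.0667 m

Z_qwt ≈ 104 Ω; length ≈ 6.67 cm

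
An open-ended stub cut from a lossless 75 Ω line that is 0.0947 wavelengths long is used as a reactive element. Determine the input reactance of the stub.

X_in ≈ -111 Ω (capacitive)

βl = 2π × 0.0947 = 34.1°
tan(βl) = 0.677
For an open-ended stub, Z_in = −jZ_0·cot(βl) = −jZ_0/tan(βl)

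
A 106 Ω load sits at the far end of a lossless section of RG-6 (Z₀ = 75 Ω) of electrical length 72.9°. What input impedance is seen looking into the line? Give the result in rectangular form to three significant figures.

tan(βl) = tan(72.9°) = 3.25
Z_in = Z_0·(Z_L + jZ_0·tanβl)/(Z_0 + jZ_L·tanβl)
     = 75·(106 + j244)/(75 + j345)

Z_in ≈ 55.5 − j11 Ω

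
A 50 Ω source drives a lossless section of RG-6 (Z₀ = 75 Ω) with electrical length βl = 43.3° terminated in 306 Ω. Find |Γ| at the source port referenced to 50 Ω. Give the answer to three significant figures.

tan(βl) = 0.942
Z_in = Z_0·(Z_L + jZ_0·tanβl)/(Z_0 + jZ_L·tanβl) = 36.6 − j70.1 Ω
Γ_s = (Z_in − Z_s)/(Z_in + Z_s) = (-13.4 − j70.1)/(86.6 − j70.1), |Γ_s| = 0.64

|Γ| ≈ 0.64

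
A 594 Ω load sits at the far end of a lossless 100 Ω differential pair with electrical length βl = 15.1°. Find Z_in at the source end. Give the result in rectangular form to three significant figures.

Z_in ≈ 179 − j259 Ω

tan(βl) = tan(15.1°) = 0.27
Z_in = Z_0·(Z_L + jZ_0·tanβl)/(Z_0 + jZ_L·tanβl)
     = 100·(594 + j27)/(100 + j160)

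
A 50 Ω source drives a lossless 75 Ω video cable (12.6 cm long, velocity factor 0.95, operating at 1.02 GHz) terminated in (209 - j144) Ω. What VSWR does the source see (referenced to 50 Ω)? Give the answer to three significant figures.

λ = v/f = 0.95·c / 1.02 GHz = 0.279 m
βl = 2π·l/λ = 2π × 0.451 = 162°
tan(βl) = -0.318
Z_in = Z_0·(Z_L + jZ_0·tanβl)/(Z_0 + jZ_L·tanβl) = 245 + j128 Ω
Γ_s = (Z_in − Z_s)/(Z_in + Z_s) = (195 + j128)/(295 + j128), |Γ_s| = 0.726
VSWR = (1 + |Γ_s|)/(1 − |Γ_s|)

VSWR ≈ 6.29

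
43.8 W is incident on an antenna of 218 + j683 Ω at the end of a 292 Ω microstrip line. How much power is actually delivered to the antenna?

|Γ| = |(-74 + j683)/(510 + j683)| = 0.806
|Γ|² = 0.65
P_refl = |Γ|²·P_inc = 28.5 W, P_del = (1 − |Γ|²)·P_inc = 15.3 W

P_delivered ≈ 15.3 W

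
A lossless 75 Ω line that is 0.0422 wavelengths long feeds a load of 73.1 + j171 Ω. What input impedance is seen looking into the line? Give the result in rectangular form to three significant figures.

Z_in ≈ 365 + j249 Ω

βl = 2π × 0.0422 = 15.2°
tan(βl) = tan(15.2°) = 0.272
Z_in = Z_0·(Z_L + jZ_0·tanβl)/(Z_0 + jZ_L·tanβl)
     = 75·(73.1 + j191)/(28.6 + j19.8)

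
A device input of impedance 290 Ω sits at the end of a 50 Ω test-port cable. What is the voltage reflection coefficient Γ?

Γ = (Z_L − Z_0)/(Z_L + Z_0) = (290 − 50)/(290 + 50) = 240/340

Γ = 0.706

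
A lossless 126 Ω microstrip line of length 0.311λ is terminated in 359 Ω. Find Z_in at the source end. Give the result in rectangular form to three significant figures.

Z_in ≈ 50.4 + j43.7 Ω

βl = 2π × 0.311 = 112°
tan(βl) = tan(112°) = -2.48
Z_in = Z_0·(Z_L + jZ_0·tanβl)/(Z_0 + jZ_L·tanβl)
     = 126·(359 − j312)/(126 − j890)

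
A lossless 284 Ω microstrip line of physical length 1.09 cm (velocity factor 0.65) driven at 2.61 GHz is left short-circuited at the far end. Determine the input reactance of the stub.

λ = v/f = 0.65·c / 2.61 GHz = 0.0747 m
βl = 2π·l/λ = 2π × 0.146 = 52.5°
tan(βl) = 1.3
For a short-circuited stub, Z_in = jZ_0·tan(βl)

X_in ≈ 370 Ω (inductive)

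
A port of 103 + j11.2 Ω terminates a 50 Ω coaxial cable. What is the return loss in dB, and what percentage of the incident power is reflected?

RL ≈ 9.04 dB; 12.5% of incident power reflected

Γ = (53 + j11.2)/(153 + j11.2), |Γ| = 0.353
RL = −20·log₁₀(0.353) = 9.04 dB
P_refl/P_inc = |Γ|² = 0.125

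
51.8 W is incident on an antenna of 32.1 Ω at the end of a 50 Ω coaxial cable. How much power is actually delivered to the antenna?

P_delivered ≈ 49.3 W

Γ = (32.1 − 50)/(32.1 + 50) = -0.218
|Γ|² = 0.0475
P_refl = |Γ|²·P_inc = 2.46 W, P_del = (1 − |Γ|²)·P_inc = 49.3 W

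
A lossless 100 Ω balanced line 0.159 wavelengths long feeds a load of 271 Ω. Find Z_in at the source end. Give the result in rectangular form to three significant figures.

βl = 2π × 0.159 = 57.2°
tan(βl) = tan(57.2°) = 1.55
Z_in = Z_0·(Z_L + jZ_0·tanβl)/(Z_0 + jZ_L·tanβl)
     = 100·(271 + j155)/(100 + j421)

Z_in ≈ 49.4 − j52.6 Ω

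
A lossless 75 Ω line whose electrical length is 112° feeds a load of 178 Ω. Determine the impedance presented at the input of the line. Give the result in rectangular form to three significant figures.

tan(βl) = tan(112°) = -2.48
Z_in = Z_0·(Z_L + jZ_0·tanβl)/(Z_0 + jZ_L·tanβl)
     = 75·(178 − j186)/(75 − j441)

Z_in ≈ 35.7 + j24.2 Ω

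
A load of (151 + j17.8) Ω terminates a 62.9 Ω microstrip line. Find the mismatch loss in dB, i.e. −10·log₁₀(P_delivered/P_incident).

Γ = (88.1 + j17.8)/(213.9 + j17.8), |Γ| = 0.419
|Γ|² = 0.175, so P_del/P_inc = 1 − |Γ|² = 0.825
ML = −10·log₁₀(1 − |Γ|²)

mismatch loss ≈ 0.837 dB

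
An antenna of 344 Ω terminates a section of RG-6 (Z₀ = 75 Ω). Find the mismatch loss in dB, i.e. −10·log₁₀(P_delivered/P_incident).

mismatch loss ≈ 2.31 dB

Γ = (344 − 75)/(344 + 75) = 0.642
|Γ|² = 0.412, so P_del/P_inc = 1 − |Γ|² = 0.588
ML = −10·log₁₀(1 − |Γ|²)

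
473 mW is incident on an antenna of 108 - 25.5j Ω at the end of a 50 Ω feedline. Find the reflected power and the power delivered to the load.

P_reflected ≈ 74.1 mW; P_delivered ≈ 399 mW

|Γ| = |(58 − j25.5)/(158 − j25.5)| = 0.396
|Γ|² = 0.157
P_refl = |Γ|²·P_inc = 74.1 mW, P_del = (1 − |Γ|²)·P_inc = 399 mW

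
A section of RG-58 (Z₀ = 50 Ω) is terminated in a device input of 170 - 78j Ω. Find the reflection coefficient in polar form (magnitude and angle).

Γ ≈ 0.613 ∠ -13.5°

Γ = (Z_L − Z_0)/(Z_L + Z_0) = (120 − j78)/(220 − j78)
|Γ| = 143/233 = 0.613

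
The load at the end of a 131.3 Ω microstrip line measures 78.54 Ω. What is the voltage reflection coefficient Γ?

Γ = -0.251

Γ = (Z_L − Z_0)/(Z_L + Z_0) = (78.54 − 131.3)/(78.54 + 131.3) = -52.76/209.8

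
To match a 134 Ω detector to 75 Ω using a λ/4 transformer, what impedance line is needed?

Z_qwt ≈ 100 Ω

Z_qwt = √(Z_0·R_L) = √(75 × 134) = √10050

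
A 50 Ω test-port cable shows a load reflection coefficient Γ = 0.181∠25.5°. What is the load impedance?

Z_L = Z_0·(1 + Γ)/(1 − Γ) = 50·(1.16 + j0.0779)/(0.837 − j0.0779)

Z_L ≈ 68.5 + j11 Ω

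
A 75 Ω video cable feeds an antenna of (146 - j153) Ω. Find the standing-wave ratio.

Γ = (Z_L − Z_0)/(Z_L + Z_0) = (71 − j153)/(221 − j153)
|Γ| = 169/269 = 0.628
VSWR = (1 + |Γ|)/(1 − |Γ|) = 1.63/0.372

VSWR ≈ 4.37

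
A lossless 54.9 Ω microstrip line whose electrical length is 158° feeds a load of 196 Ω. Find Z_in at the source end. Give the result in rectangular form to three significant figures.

tan(βl) = tan(158°) = -0.404
Z_in = Z_0·(Z_L + jZ_0·tanβl)/(Z_0 + jZ_L·tanβl)
     = 54.9·(196 − j22.2)/(54.9 − j79.2)

Z_in ≈ 74 + j84.6 Ω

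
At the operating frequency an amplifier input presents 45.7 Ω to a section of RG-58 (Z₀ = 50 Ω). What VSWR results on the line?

VSWR ≈ 1.09

Γ = (45.7 − 50)/(45.7 + 50) = -0.0449
VSWR = (1 + 0.0449)/(1 − 0.0449)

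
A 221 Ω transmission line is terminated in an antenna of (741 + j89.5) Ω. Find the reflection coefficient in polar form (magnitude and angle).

Γ ≈ 0.546 ∠ 4.45°

Γ = (Z_L − Z_0)/(Z_L + Z_0) = (520 + j89.5)/(962 + j89.5)
|Γ| = 528/966 = 0.546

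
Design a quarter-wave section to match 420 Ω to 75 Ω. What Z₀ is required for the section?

Z_qwt = √(Z_0·R_L) = √(75 × 420) = √31500

Z_qwt ≈ 177 Ω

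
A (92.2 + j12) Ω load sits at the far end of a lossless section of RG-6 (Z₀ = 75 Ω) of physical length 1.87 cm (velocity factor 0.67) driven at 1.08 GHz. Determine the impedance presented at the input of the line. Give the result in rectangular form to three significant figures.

λ = v/f = 0.67·c / 1.08 GHz = 0.186 m
βl = 2π·l/λ = 2π × 0.1 = 36.2°
tan(βl) = tan(36.2°) = 0.731
Z_in = Z_0·(Z_L + jZ_0·tanβl)/(Z_0 + jZ_L·tanβl)
     = 75·(92.2 + j66.8)/(66.2 + j67.4)

Z_in ≈ 89.1 − j15 Ω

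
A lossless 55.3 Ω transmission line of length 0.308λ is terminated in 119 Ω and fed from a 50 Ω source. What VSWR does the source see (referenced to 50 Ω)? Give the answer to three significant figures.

βl = 2π × 0.308 = 111°
tan(βl) = -2.62
Z_in = Z_0·(Z_L + jZ_0·tanβl)/(Z_0 + jZ_L·tanβl) = 28.5 + j16 Ω
Γ_s = (Z_in − Z_s)/(Z_in + Z_s) = (-21.5 + j16)/(78.5 + j16), |Γ_s| = 0.334
VSWR = (1 + |Γ_s|)/(1 − |Γ_s|)

VSWR ≈ 2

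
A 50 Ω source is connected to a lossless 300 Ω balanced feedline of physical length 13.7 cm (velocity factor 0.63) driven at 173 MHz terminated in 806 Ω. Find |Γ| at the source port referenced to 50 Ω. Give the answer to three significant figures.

|Γ| ≈ 0.806

λ = v/f = 0.63·c / 173 MHz = 1.09 m
βl = 2π·l/λ = 2π × 0.125 = 45.1°
tan(βl) = 1.01
Z_in = Z_0·(Z_L + jZ_0·tanβl)/(Z_0 + jZ_L·tanβl) = 195 − j226 Ω
Γ_s = (Z_in − Z_s)/(Z_in + Z_s) = (145 − j226)/(245 − j226), |Γ_s| = 0.806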